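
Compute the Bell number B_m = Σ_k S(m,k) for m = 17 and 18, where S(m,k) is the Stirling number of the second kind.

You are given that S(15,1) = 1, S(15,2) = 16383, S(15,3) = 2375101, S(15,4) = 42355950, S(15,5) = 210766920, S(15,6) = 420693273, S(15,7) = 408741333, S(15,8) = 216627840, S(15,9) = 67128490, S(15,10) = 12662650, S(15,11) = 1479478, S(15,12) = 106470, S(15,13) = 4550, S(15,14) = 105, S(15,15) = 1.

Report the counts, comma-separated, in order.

82864869804, 682076806159

r16: T_16,1=1×1+0=1; T_16,2=2×16383+1=32767; T_16,3=3×2375101+16383=7141686; T_16,4=4×42355950+2375101=171798901; T_16,5=5×210766920+42355950=1096190550; T_16,6=6×420693273+210766920=2734926558; T_16,7=7×408741333+420693273=3281882604; T_16,8=8×216627840+408741333=2141764053; T_16,9=9×67128490+216627840=820784250; T_16,10=10×12662650+67128490=193754990; T_16,11=11×1479478+12662650=28936908; T_16,12=12×106470+1479478=2757118; T_16,13=13×4550+106470=165620; T_16,14=14×105+4550=6020; T_16,15=15×1+105=120; T_16,16=16×0+1=1
r17: T_17,1=1×1+0=1; T_17,2=2×32767+1=65535; T_17,3=3×7141686+32767=21457825; T_17,4=4×171798901+7141686=694337290; T_17,5=5×1096190550+171798901=5652751651; T_17,6=6×2734926558+1096190550=17505749898; T_17,7=7×3281882604+2734926558=25708104786; T_17,8=8×2141764053+3281882604=20415995028; T_17,9=9×820784250+2141764053=9528822303; T_17,10=10×193754990+820784250=2758334150; T_17,11=11×28936908+193754990=512060978; T_17,12=12×2757118+28936908=62022324; T_17,13=13×165620+2757118=4910178; T_17,14=14×6020+165620=249900; T_17,15=15×120+6020=7820; T_17,16=16×1+120=136; T_17,17=17×0+1=1
r18: T_18,1=1×1+0=1; T_18,2=2×65535+1=131071; T_18,3=3×21457825+65535=64439010; T_18,4=4×694337290+21457825=2798806985; T_18,5=5×5652751651+694337290=28958095545; T_18,6=6×17505749898+5652751651=110687251039; T_18,7=7×25708104786+17505749898=197462483400; T_18,8=8×20415995028+25708104786=189036065010; T_18,9=9×9528822303+20415995028=106175395755; T_18,10=10×2758334150+9528822303=37112163803; T_18,11=11×512060978+2758334150=8391004908; T_18,12=12×62022324+512060978=1256328866; T_18,13=13×4910178+62022324=125854638; T_18,14=14×249900+4910178=8408778; T_18,15=15×7820+249900=367200; T_18,16=16×136+7820=9996; T_18,17=17×1+136=153; T_18,18=18×0+1=1
B_17 = ΣS(17,k) = 1+65535+21457825+694337290+5652751651+17505749898+25708104786+20415995028+9528822303+2758334150+512060978+62022324+4910178+249900+7820+136+1 = 82864869804
B_18 = ΣS(18,k) = 1+131071+64439010+2798806985+28958095545+110687251039+197462483400+189036065010+106175395755+37112163803+8391004908+1256328866+125854638+8408778+367200+9996+153+1 = 682076806159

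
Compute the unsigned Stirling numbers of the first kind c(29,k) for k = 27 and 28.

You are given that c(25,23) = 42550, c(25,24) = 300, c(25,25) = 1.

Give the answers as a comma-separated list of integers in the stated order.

@26  (26,24):300·25+42550→50050, (26,25):1·25+300→325, (26,26):0·25+1→1
@27  (27,25):325·26+50050→58500, (27,26):1·26+325→351, (27,27):0·26+1→1
@28  (28,26):351·27+58500→67977, (28,27):1·27+351→378, (28,28):0·27+1→1
@29  (29,27):378·28+67977→78561, (29,28):1·28+378→406
Read c(29,27) = 78561, c(29,28) = 406.

78561, 406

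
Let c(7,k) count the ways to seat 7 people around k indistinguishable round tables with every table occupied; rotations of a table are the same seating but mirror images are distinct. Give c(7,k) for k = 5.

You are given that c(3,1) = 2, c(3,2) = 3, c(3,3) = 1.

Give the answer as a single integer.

@4  (4,2):3·3+2→11, (4,3):1·3+3→6, (4,4):0·3+1→1
@5  (5,3):6·4+11→35, (5,4):1·4+6→10, (5,5):0·4+1→1
@6  (6,4):10·5+35→85, (6,5):1·5+10→15
@7  (7,5):15·6+85→175
Read c(7,5) = 175.

175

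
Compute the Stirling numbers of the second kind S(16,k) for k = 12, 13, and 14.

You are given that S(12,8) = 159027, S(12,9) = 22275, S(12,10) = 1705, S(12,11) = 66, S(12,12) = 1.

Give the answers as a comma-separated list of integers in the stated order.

r13: T_13,9=9×22275+159027=359502; T_13,10=10×1705+22275=39325; T_13,11=11×66+1705=2431; T_13,12=12×1+66=78; T_13,13=13×0+1=1
r14: T_14,10=10×39325+359502=752752; T_14,11=11×2431+39325=66066; T_14,12=12×78+2431=3367; T_14,13=13×1+78=91; T_14,14=14×0+1=1
r15: T_15,11=11×66066+752752=1479478; T_15,12=12×3367+66066=106470; T_15,13=13×91+3367=4550; T_15,14=14×1+91=105
r16: T_16,12=12×106470+1479478=2757118; T_16,13=13×4550+106470=165620; T_16,14=14×105+4550=6020
Read S(16,12) = 2757118, S(16,13) = 165620, S(16,14) = 6020.

2757118, 165620, 6020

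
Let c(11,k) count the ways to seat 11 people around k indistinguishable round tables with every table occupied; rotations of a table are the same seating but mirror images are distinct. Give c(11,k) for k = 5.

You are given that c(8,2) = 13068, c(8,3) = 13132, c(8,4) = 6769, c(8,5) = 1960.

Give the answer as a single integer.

r9: T_9,3=8×13132+13068=118124; T_9,4=8×6769+13132=67284; T_9,5=8×1960+6769=22449
r10: T_10,4=9×67284+118124=723680; T_10,5=9×22449+67284=269325
r11: T_11,5=10×269325+723680=3416930
Read c(11,5) = 3416930.

3416930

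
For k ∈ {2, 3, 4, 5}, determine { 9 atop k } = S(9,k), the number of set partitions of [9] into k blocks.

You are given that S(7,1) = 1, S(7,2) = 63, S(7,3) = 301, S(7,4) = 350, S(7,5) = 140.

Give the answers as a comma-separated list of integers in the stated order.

@8  (8,1):1·1+0→1, (8,2):63·2+1→127, (8,3):301·3+63→966, (8,4):350·4+301→1701, (8,5):140·5+350→1050
@9  (9,2):127·2+1→255, (9,3):966·3+127→3025, (9,4):1701·4+966→7770, (9,5):1050·5+1701→6951
Read S(9,2) = 255, S(9,3) = 3025, S(9,4) = 7770, S(9,5) = 6951.

255, 3025, 7770, 6951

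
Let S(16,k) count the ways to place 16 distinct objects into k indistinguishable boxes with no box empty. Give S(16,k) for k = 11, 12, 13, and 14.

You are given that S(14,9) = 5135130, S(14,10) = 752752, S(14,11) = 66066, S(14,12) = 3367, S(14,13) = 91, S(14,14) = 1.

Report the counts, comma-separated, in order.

28936908, 2757118, 165620, 6020

i=15: T(15,10)=5135130+10·752752=12662650 | T(15,11)=752752+11·66066=1479478 | T(15,12)=66066+12·3367=106470 | T(15,13)=3367+13·91=4550 | T(15,14)=91+14·1=105
i=16: T(16,11)=12662650+11·1479478=28936908 | T(16,12)=1479478+12·106470=2757118 | T(16,13)=106470+13·4550=165620 | T(16,14)=4550+14·105=6020
Read S(16,11) = 28936908, S(16,12) = 2757118, S(16,13) = 165620, S(16,14) = 6020.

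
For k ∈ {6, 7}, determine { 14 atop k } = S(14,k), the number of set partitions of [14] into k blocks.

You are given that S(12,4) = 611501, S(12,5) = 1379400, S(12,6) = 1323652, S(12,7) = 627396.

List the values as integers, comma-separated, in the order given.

[13] T[13,5]:5*1379400+611501=7508501 · T[13,6]:6*1323652+1379400=9321312 · T[13,7]:7*627396+1323652=5715424
[14] T[14,6]:6*9321312+7508501=63436373 · T[14,7]:7*5715424+9321312=49329280
Read S(14,6) = 63436373, S(14,7) = 49329280.

63436373, 49329280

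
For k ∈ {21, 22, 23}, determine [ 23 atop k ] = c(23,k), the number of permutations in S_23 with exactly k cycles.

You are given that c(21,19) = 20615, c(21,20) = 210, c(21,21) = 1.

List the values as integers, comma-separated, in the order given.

i=22: T(22,20)=20615+21·210=25025 | T(22,21)=210+21·1=231 | T(22,22)=1+21·0=1
i=23: T(23,21)=25025+22·231=30107 | T(23,22)=231+22·1=253 | T(23,23)=1+22·0=1
Read c(23,21) = 30107, c(23,22) = 253, c(23,23) = 1.

30107, 253, 1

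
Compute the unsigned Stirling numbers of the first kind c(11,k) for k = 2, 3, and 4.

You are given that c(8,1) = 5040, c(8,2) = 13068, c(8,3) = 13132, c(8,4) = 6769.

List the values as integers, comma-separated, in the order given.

10628640, 12753576, 8409500

@9  (9,1):5040·8+0→40320, (9,2):13068·8+5040→109584, (9,3):13132·8+13068→118124, (9,4):6769·8+13132→67284
@10  (10,1):40320·9+0→362880, (10,2):109584·9+40320→1026576, (10,3):118124·9+109584→1172700, (10,4):67284·9+118124→723680
@11  (11,2):1026576·10+362880→10628640, (11,3):1172700·10+1026576→12753576, (11,4):723680·10+1172700→8409500
Read c(11,2) = 10628640, c(11,3) = 12753576, c(11,4) = 8409500.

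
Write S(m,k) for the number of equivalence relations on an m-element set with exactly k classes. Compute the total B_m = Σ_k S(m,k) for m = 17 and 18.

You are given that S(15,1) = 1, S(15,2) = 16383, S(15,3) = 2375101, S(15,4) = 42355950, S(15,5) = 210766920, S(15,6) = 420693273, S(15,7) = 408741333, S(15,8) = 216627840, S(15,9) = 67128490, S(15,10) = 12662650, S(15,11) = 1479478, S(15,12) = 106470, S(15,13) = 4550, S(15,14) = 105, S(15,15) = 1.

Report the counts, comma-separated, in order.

@16  (16,1):1·1+0→1, (16,2):16383·2+1→32767, (16,3):2375101·3+16383→7141686, (16,4):42355950·4+2375101→171798901, (16,5):210766920·5+42355950→1096190550, (16,6):420693273·6+210766920→2734926558, (16,7):408741333·7+420693273→3281882604, (16,8):216627840·8+408741333→2141764053, (16,9):67128490·9+216627840→820784250, (16,10):12662650·10+67128490→193754990, (16,11):1479478·11+12662650→28936908, (16,12):106470·12+1479478→2757118, (16,13):4550·13+106470→165620, (16,14):105·14+4550→6020, (16,15):1·15+105→120, (16,16):0·16+1→1
@17  (17,1):1·1+0→1, (17,2):32767·2+1→65535, (17,3):7141686·3+32767→21457825, (17,4):171798901·4+7141686→694337290, (17,5):1096190550·5+171798901→5652751651, (17,6):2734926558·6+1096190550→17505749898, (17,7):3281882604·7+2734926558→25708104786, (17,8):2141764053·8+3281882604→20415995028, (17,9):820784250·9+2141764053→9528822303, (17,10):193754990·10+820784250→2758334150, (17,11):28936908·11+193754990→512060978, (17,12):2757118·12+28936908→62022324, (17,13):165620·13+2757118→4910178, (17,14):6020·14+165620→249900, (17,15):120·15+6020→7820, (17,16):1·16+120→136, (17,17):0·17+1→1
@18  (18,1):1·1+0→1, (18,2):65535·2+1→131071, (18,3):21457825·3+65535→64439010, (18,4):694337290·4+21457825→2798806985, (18,5):5652751651·5+694337290→28958095545, (18,6):17505749898·6+5652751651→110687251039, (18,7):25708104786·7+17505749898→197462483400, (18,8):20415995028·8+25708104786→189036065010, (18,9):9528822303·9+20415995028→106175395755, (18,10):2758334150·10+9528822303→37112163803, (18,11):512060978·11+2758334150→8391004908, (18,12):62022324·12+512060978→1256328866, (18,13):4910178·13+62022324→125854638, (18,14):249900·14+4910178→8408778, (18,15):7820·15+249900→367200, (18,16):136·16+7820→9996, (18,17):1·17+136→153, (18,18):0·18+1→1
B_17 = ΣS(17,k) = 1+65535+21457825+694337290+5652751651+17505749898+25708104786+20415995028+9528822303+2758334150+512060978+62022324+4910178+249900+7820+136+1 = 82864869804
B_18 = ΣS(18,k) = 1+131071+64439010+2798806985+28958095545+110687251039+197462483400+189036065010+106175395755+37112163803+8391004908+1256328866+125854638+8408778+367200+9996+153+1 = 682076806159

82864869804, 682076806159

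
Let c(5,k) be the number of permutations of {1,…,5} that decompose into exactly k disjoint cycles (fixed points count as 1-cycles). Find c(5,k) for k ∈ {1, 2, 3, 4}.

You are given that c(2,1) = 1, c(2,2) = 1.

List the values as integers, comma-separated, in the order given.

24, 50, 35, 10

i=3: T(3,1)=0+2·1=2 | T(3,2)=1+2·1=3 | T(3,3)=1+2·0=1
i=4: T(4,1)=0+3·2=6 | T(4,2)=2+3·3=11 | T(4,3)=3+3·1=6 | T(4,4)=1+3·0=1
i=5: T(5,1)=0+4·6=24 | T(5,2)=6+4·11=50 | T(5,3)=11+4·6=35 | T(5,4)=6+4·1=10
Read c(5,1) = 24, c(5,2) = 50, c(5,3) = 35, c(5,4) = 10.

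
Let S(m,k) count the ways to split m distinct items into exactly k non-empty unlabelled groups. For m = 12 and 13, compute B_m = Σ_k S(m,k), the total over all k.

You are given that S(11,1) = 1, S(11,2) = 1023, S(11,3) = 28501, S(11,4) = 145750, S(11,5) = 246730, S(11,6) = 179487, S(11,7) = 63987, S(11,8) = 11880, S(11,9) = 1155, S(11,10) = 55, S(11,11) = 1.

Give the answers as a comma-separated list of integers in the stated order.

@12  (12,1):1·1+0→1, (12,2):1023·2+1→2047, (12,3):28501·3+1023→86526, (12,4):145750·4+28501→611501, (12,5):246730·5+145750→1379400, (12,6):179487·6+246730→1323652, (12,7):63987·7+179487→627396, (12,8):11880·8+63987→159027, (12,9):1155·9+11880→22275, (12,10):55·10+1155→1705, (12,11):1·11+55→66, (12,12):0·12+1→1
@13  (13,1):1·1+0→1, (13,2):2047·2+1→4095, (13,3):86526·3+2047→261625, (13,4):611501·4+86526→2532530, (13,5):1379400·5+611501→7508501, (13,6):1323652·6+1379400→9321312, (13,7):627396·7+1323652→5715424, (13,8):159027·8+627396→1899612, (13,9):22275·9+159027→359502, (13,10):1705·10+22275→39325, (13,11):66·11+1705→2431, (13,12):1·12+66→78, (13,13):0·13+1→1
B_12 = ΣS(12,k) = 1+2047+86526+611501+1379400+1323652+627396+159027+22275+1705+66+1 = 4213597
B_13 = ΣS(13,k) = 1+4095+261625+2532530+7508501+9321312+5715424+1899612+359502+39325+2431+78+1 = 27644437

4213597, 27644437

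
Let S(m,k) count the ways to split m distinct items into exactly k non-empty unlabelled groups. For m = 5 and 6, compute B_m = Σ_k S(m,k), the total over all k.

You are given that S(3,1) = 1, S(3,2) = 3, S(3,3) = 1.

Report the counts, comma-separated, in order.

52, 203

@4  (4,1):1·1+0→1, (4,2):3·2+1→7, (4,3):1·3+3→6, (4,4):0·4+1→1
@5  (5,1):1·1+0→1, (5,2):7·2+1→15, (5,3):6·3+7→25, (5,4):1·4+6→10, (5,5):0·5+1→1
@6  (6,1):1·1+0→1, (6,2):15·2+1→31, (6,3):25·3+15→90, (6,4):10·4+25→65, (6,5):1·5+10→15, (6,6):0·6+1→1
B_5 = ΣS(5,k) = 1+15+25+10+1 = 52
B_6 = ΣS(6,k) = 1+31+90+65+15+1 = 203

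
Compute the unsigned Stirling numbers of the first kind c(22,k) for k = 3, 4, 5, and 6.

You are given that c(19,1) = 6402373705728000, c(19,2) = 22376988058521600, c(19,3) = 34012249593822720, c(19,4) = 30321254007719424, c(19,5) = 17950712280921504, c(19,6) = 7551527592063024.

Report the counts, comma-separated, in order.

r20: T_20,1=19×6402373705728000+0=121645100408832000; T_20,2=19×22376988058521600+6402373705728000=431565146817638400; T_20,3=19×34012249593822720+22376988058521600=668609730341153280; T_20,4=19×30321254007719424+34012249593822720=610116075740491776; T_20,5=19×17950712280921504+30321254007719424=371384787345228000; T_20,6=19×7551527592063024+17950712280921504=161429736530118960
r21: T_21,2=20×431565146817638400+121645100408832000=8752948036761600000; T_21,3=20×668609730341153280+431565146817638400=13803759753640704000; T_21,4=20×610116075740491776+668609730341153280=12870931245150988800; T_21,5=20×371384787345228000+610116075740491776=8037811822645051776; T_21,6=20×161429736530118960+371384787345228000=3599979517947607200
r22: T_22,3=21×13803759753640704000+8752948036761600000=298631902863216384000; T_22,4=21×12870931245150988800+13803759753640704000=284093315901811468800; T_22,5=21×8037811822645051776+12870931245150988800=181664979520697076096; T_22,6=21×3599979517947607200+8037811822645051776=83637381699544802976
Read c(22,3) = 298631902863216384000, c(22,4) = 284093315901811468800, c(22,5) = 181664979520697076096, c(22,6) = 83637381699544802976.

298631902863216384000, 284093315901811468800, 181664979520697076096, 83637381699544802976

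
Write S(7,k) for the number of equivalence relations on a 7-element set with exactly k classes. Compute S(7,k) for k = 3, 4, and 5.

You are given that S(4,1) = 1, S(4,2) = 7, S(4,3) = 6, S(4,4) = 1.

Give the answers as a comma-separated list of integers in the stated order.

301, 350, 140

r5: T_5,1=1×1+0=1; T_5,2=2×7+1=15; T_5,3=3×6+7=25; T_5,4=4×1+6=10; T_5,5=5×0+1=1
r6: T_6,2=2×15+1=31; T_6,3=3×25+15=90; T_6,4=4×10+25=65; T_6,5=5×1+10=15
r7: T_7,3=3×90+31=301; T_7,4=4×65+90=350; T_7,5=5×15+65=140
Read S(7,3) = 301, S(7,4) = 350, S(7,5) = 140.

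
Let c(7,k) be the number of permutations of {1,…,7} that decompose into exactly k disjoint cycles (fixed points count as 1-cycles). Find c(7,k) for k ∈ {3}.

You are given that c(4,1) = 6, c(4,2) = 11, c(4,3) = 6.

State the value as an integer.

1624

row 5: T[5][1]=4·6+0=24  T[5][2]=4·11+6=50  T[5][3]=4·6+11=35
row 6: T[6][2]=5·50+24=274  T[6][3]=5·35+50=225
row 7: T[7][3]=6·225+274=1624
Read c(7,3) = 1624.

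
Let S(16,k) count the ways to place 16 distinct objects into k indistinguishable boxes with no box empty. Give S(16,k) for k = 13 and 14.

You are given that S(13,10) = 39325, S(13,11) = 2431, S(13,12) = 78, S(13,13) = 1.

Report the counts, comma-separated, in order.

165620, 6020

r14: T_14,11=11×2431+39325=66066; T_14,12=12×78+2431=3367; T_14,13=13×1+78=91; T_14,14=14×0+1=1
r15: T_15,12=12×3367+66066=106470; T_15,13=13×91+3367=4550; T_15,14=14×1+91=105
r16: T_16,13=13×4550+106470=165620; T_16,14=14×105+4550=6020
Read S(16,13) = 165620, S(16,14) = 6020.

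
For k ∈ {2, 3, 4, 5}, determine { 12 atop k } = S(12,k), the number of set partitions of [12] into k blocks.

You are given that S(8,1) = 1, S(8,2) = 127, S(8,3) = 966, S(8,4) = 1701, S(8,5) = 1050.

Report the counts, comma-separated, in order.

[9] T[9,1]:1*1+0=1 · T[9,2]:2*127+1=255 · T[9,3]:3*966+127=3025 · T[9,4]:4*1701+966=7770 · T[9,5]:5*1050+1701=6951
[10] T[10,1]:1*1+0=1 · T[10,2]:2*255+1=511 · T[10,3]:3*3025+255=9330 · T[10,4]:4*7770+3025=34105 · T[10,5]:5*6951+7770=42525
[11] T[11,1]:1*1+0=1 · T[11,2]:2*511+1=1023 · T[11,3]:3*9330+511=28501 · T[11,4]:4*34105+9330=145750 · T[11,5]:5*42525+34105=246730
[12] T[12,2]:2*1023+1=2047 · T[12,3]:3*28501+1023=86526 · T[12,4]:4*145750+28501=611501 · T[12,5]:5*246730+145750=1379400
Read S(12,2) = 2047, S(12,3) = 86526, S(12,4) = 611501, S(12,5) = 1379400.

2047, 86526, 611501, 1379400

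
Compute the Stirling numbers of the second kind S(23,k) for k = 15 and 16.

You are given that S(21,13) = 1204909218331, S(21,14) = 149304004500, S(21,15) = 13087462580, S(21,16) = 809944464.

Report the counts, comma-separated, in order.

[22] T[22,14]:14*149304004500+1204909218331=3295165281331 · T[22,15]:15*13087462580+149304004500=345615943200 · T[22,16]:16*809944464+13087462580=26046574004
[23] T[23,15]:15*345615943200+3295165281331=8479404429331 · T[23,16]:16*26046574004+345615943200=762361127264
Read S(23,15) = 8479404429331, S(23,16) = 762361127264.

8479404429331, 762361127264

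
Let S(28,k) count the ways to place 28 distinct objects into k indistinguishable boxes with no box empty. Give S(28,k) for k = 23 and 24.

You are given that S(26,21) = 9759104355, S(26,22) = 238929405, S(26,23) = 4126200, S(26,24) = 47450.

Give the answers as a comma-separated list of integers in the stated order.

22693687380, 460192005

row 27: T[27][22]=22·238929405+9759104355=15015551265  T[27][23]=23·4126200+238929405=333832005  T[27][24]=24·47450+4126200=5265000
row 28: T[28][23]=23·333832005+15015551265=22693687380  T[28][24]=24·5265000+333832005=460192005
Read S(28,23) = 22693687380, S(28,24) = 460192005.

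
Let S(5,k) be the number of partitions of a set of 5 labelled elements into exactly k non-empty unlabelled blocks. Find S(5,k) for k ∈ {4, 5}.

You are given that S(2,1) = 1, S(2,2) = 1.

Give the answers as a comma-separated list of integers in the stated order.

@3  (3,2):1·2+1→3, (3,3):0·3+1→1
@4  (4,3):1·3+3→6, (4,4):0·4+1→1
@5  (5,4):1·4+6→10, (5,5):0·5+1→1
Read S(5,4) = 10, S(5,5) = 1.

10, 1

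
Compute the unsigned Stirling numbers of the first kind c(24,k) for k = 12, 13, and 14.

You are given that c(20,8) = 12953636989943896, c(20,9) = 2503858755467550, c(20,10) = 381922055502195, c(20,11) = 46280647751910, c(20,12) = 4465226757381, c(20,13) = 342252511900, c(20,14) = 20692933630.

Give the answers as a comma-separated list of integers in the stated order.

4070384057007569521, 413356714301314056, 34701806448704206

row 21: T[21][9]=20·2503858755467550+12953636989943896=63030812099294896  T[21][10]=20·381922055502195+2503858755467550=10142299865511450  T[21][11]=20·46280647751910+381922055502195=1307535010540395  T[21][12]=20·4465226757381+46280647751910=135585182899530  T[21][13]=20·342252511900+4465226757381=11310276995381  T[21][14]=20·20692933630+342252511900=756111184500
row 22: T[22][10]=21·10142299865511450+63030812099294896=276019109275035346  T[22][11]=21·1307535010540395+10142299865511450=37600535086859745  T[22][12]=21·135585182899530+1307535010540395=4154823851430525  T[22][13]=21·11310276995381+135585182899530=373100999802531  T[22][14]=21·756111184500+11310276995381=27188611869881
row 23: T[23][11]=22·37600535086859745+276019109275035346=1103230881185949736  T[23][12]=22·4154823851430525+37600535086859745=129006659818331295  T[23][13]=22·373100999802531+4154823851430525=12363045847086207  T[23][14]=22·27188611869881+373100999802531=971250460939913
row 24: T[24][12]=23·129006659818331295+1103230881185949736=4070384057007569521  T[24][13]=23·12363045847086207+129006659818331295=413356714301314056  T[24][14]=23·971250460939913+12363045847086207=34701806448704206
Read c(24,12) = 4070384057007569521, c(24,13) = 413356714301314056, c(24,14) = 34701806448704206.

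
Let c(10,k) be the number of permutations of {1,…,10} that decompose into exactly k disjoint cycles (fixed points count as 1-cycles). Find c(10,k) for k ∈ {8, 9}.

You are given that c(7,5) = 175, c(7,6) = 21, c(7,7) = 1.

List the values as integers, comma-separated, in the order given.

row 8: T[8][6]=7·21+175=322  T[8][7]=7·1+21=28  T[8][8]=7·0+1=1
row 9: T[9][7]=8·28+322=546  T[9][8]=8·1+28=36  T[9][9]=8·0+1=1
row 10: T[10][8]=9·36+546=870  T[10][9]=9·1+36=45
Read c(10,8) = 870, c(10,9) = 45.

870, 45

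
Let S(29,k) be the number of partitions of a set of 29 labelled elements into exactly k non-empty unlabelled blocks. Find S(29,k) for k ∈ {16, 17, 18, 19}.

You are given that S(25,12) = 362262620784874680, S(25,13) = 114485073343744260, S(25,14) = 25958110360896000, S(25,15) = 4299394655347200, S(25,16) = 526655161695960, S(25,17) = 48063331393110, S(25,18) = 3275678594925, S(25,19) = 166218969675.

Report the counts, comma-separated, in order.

@26  (26,13):114485073343744260·13+362262620784874680→1850568574253550060, (26,14):25958110360896000·14+114485073343744260→477898618396288260, (26,15):4299394655347200·15+25958110360896000→90449030191104000, (26,16):526655161695960·16+4299394655347200→12725877242482560, (26,17):48063331393110·17+526655161695960→1343731795378830, (26,18):3275678594925·18+48063331393110→107025546101760, (26,19):166218969675·19+3275678594925→6433839018750
@27  (27,14):477898618396288260·14+1850568574253550060→8541149231801585700, (27,15):90449030191104000·15+477898618396288260→1834634071262848260, (27,16):12725877242482560·16+90449030191104000→294063066070824960, (27,17):1343731795378830·17+12725877242482560→35569317763922670, (27,18):107025546101760·18+1343731795378830→3270191625210510, (27,19):6433839018750·19+107025546101760→229268487458010
@28  (28,15):1834634071262848260·15+8541149231801585700→36060660300744309600, (28,16):294063066070824960·16+1834634071262848260→6539643128396047620, (28,17):35569317763922670·17+294063066070824960→898741468057510350, (28,18):3270191625210510·18+35569317763922670→94432767017711850, (28,19):229268487458010·19+3270191625210510→7626292886912700
@29  (29,16):6539643128396047620·16+36060660300744309600→140694950355081071520, (29,17):898741468057510350·17+6539643128396047620→21818248085373723570, (29,18):94432767017711850·18+898741468057510350→2598531274376323650, (29,19):7626292886912700·19+94432767017711850→239332331869053150
Read S(29,16) = 140694950355081071520, S(29,17) = 21818248085373723570, S(29,18) = 2598531274376323650, S(29,19) = 239332331869053150.

140694950355081071520, 21818248085373723570, 2598531274376323650, 239332331869053150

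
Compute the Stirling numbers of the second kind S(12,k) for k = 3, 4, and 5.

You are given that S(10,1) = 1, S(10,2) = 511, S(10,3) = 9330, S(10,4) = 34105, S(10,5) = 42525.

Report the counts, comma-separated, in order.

r11: T_11,2=2×511+1=1023; T_11,3=3×9330+511=28501; T_11,4=4×34105+9330=145750; T_11,5=5×42525+34105=246730
r12: T_12,3=3×28501+1023=86526; T_12,4=4×145750+28501=611501; T_12,5=5×246730+145750=1379400
Read S(12,3) = 86526, S(12,4) = 611501, S(12,5) = 1379400.

86526, 611501, 1379400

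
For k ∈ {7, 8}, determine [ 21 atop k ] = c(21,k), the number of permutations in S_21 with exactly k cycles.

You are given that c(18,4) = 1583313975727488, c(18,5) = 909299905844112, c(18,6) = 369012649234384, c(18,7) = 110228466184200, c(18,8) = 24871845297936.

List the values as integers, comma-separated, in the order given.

row 19: T[19][5]=18·909299905844112+1583313975727488=17950712280921504  T[19][6]=18·369012649234384+909299905844112=7551527592063024  T[19][7]=18·110228466184200+369012649234384=2353125040549984  T[19][8]=18·24871845297936+110228466184200=557921681547048
row 20: T[20][6]=19·7551527592063024+17950712280921504=161429736530118960  T[20][7]=19·2353125040549984+7551527592063024=52260903362512720  T[20][8]=19·557921681547048+2353125040549984=12953636989943896
row 21: T[21][7]=20·52260903362512720+161429736530118960=1206647803780373360  T[21][8]=20·12953636989943896+52260903362512720=311333643161390640
Read c(21,7) = 1206647803780373360, c(21,8) = 311333643161390640.

1206647803780373360, 311333643161390640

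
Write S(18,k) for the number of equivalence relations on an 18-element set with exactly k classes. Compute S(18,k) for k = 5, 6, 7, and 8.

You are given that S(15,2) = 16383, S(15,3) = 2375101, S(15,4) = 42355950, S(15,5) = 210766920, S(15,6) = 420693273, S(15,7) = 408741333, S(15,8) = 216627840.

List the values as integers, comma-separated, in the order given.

28958095545, 110687251039, 197462483400, 189036065010

row 16: T[16][3]=3·2375101+16383=7141686  T[16][4]=4·42355950+2375101=171798901  T[16][5]=5·210766920+42355950=1096190550  T[16][6]=6·420693273+210766920=2734926558  T[16][7]=7·408741333+420693273=3281882604  T[16][8]=8·216627840+408741333=2141764053
row 17: T[17][4]=4·171798901+7141686=694337290  T[17][5]=5·1096190550+171798901=5652751651  T[17][6]=6·2734926558+1096190550=17505749898  T[17][7]=7·3281882604+2734926558=25708104786  T[17][8]=8·2141764053+3281882604=20415995028
row 18: T[18][5]=5·5652751651+694337290=28958095545  T[18][6]=6·17505749898+5652751651=110687251039  T[18][7]=7·25708104786+17505749898=197462483400  T[18][8]=8·20415995028+25708104786=189036065010
Read S(18,5) = 28958095545, S(18,6) = 110687251039, S(18,7) = 197462483400, S(18,8) = 189036065010.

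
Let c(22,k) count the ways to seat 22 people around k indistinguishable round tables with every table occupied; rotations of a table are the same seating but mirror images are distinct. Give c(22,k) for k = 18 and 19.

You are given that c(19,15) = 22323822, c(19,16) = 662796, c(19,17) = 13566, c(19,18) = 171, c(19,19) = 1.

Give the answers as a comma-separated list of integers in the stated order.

@20  (20,16):662796·19+22323822→34916946, (20,17):13566·19+662796→920550, (20,18):171·19+13566→16815, (20,19):1·19+171→190
@21  (21,17):920550·20+34916946→53327946, (21,18):16815·20+920550→1256850, (21,19):190·20+16815→20615
@22  (22,18):1256850·21+53327946→79721796, (22,19):20615·21+1256850→1689765
Read c(22,18) = 79721796, c(22,19) = 1689765.

79721796, 1689765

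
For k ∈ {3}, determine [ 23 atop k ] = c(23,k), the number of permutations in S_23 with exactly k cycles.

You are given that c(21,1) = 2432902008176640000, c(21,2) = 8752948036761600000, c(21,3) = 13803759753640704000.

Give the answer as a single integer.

@22  (22,2):8752948036761600000·21+2432902008176640000→186244810780170240000, (22,3):13803759753640704000·21+8752948036761600000→298631902863216384000
@23  (23,3):298631902863216384000·22+186244810780170240000→6756146673770930688000
Read c(23,3) = 6756146673770930688000.

6756146673770930688000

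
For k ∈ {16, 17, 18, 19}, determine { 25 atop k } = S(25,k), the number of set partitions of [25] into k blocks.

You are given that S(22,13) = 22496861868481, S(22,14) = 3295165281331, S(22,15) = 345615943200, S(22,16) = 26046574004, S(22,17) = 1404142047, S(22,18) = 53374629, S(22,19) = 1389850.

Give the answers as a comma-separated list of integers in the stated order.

526655161695960, 48063331393110, 3275678594925, 166218969675

[23] T[23,14]:14*3295165281331+22496861868481=68629175807115 · T[23,15]:15*345615943200+3295165281331=8479404429331 · T[23,16]:16*26046574004+345615943200=762361127264 · T[23,17]:17*1404142047+26046574004=49916988803 · T[23,18]:18*53374629+1404142047=2364885369 · T[23,19]:19*1389850+53374629=79781779
[24] T[24,15]:15*8479404429331+68629175807115=195820242247080 · T[24,16]:16*762361127264+8479404429331=20677182465555 · T[24,17]:17*49916988803+762361127264=1610949936915 · T[24,18]:18*2364885369+49916988803=92484925445 · T[24,19]:19*79781779+2364885369=3880739170
[25] T[25,16]:16*20677182465555+195820242247080=526655161695960 · T[25,17]:17*1610949936915+20677182465555=48063331393110 · T[25,18]:18*92484925445+1610949936915=3275678594925 · T[25,19]:19*3880739170+92484925445=166218969675
Read S(25,16) = 526655161695960, S(25,17) = 48063331393110, S(25,18) = 3275678594925, S(25,19) = 166218969675.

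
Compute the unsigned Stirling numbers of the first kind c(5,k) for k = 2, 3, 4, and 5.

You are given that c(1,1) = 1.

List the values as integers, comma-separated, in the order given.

row 2: T[2][1]=1·1+0=1  T[2][2]=1·0+1=1
row 3: T[3][1]=2·1+0=2  T[3][2]=2·1+1=3  T[3][3]=2·0+1=1
row 4: T[4][1]=3·2+0=6  T[4][2]=3·3+2=11  T[4][3]=3·1+3=6  T[4][4]=3·0+1=1
row 5: T[5][2]=4·11+6=50  T[5][3]=4·6+11=35  T[5][4]=4·1+6=10  T[5][5]=4·0+1=1
Read c(5,2) = 50, c(5,3) = 35, c(5,4) = 10, c(5,5) = 1.

50, 35, 10, 1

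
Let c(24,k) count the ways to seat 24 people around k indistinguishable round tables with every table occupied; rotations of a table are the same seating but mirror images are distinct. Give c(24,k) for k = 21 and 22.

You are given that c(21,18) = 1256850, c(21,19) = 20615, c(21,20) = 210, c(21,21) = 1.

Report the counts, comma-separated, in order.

row 22: T[22][19]=21·20615+1256850=1689765  T[22][20]=21·210+20615=25025  T[22][21]=21·1+210=231  T[22][22]=21·0+1=1
row 23: T[23][20]=22·25025+1689765=2240315  T[23][21]=22·231+25025=30107  T[23][22]=22·1+231=253
row 24: T[24][21]=23·30107+2240315=2932776  T[24][22]=23·253+30107=35926
Read c(24,21) = 2932776, c(24,22) = 35926.

2932776, 35926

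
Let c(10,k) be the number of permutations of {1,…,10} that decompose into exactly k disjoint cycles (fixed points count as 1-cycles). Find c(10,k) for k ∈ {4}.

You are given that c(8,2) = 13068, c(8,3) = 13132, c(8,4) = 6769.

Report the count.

r9: T_9,3=8×13132+13068=118124; T_9,4=8×6769+13132=67284
r10: T_10,4=9×67284+118124=723680
Read c(10,4) = 723680.

723680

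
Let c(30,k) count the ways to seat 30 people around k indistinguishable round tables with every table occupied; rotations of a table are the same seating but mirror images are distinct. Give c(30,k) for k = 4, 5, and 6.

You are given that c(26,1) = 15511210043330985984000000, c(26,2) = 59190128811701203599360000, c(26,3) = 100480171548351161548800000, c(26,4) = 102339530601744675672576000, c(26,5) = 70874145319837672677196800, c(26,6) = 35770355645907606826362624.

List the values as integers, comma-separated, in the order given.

66951000306085302338993639424000, 49361465831621147825759587123200, 26751280755793398822580822142976

r27: T_27,1=26×15511210043330985984000000+0=403291461126605635584000000; T_27,2=26×59190128811701203599360000+15511210043330985984000000=1554454559147562279567360000; T_27,3=26×100480171548351161548800000+59190128811701203599360000=2671674589068831403868160000; T_27,4=26×102339530601744675672576000+100480171548351161548800000=2761307967193712729035776000; T_27,5=26×70874145319837672677196800+102339530601744675672576000=1945067308917524165279692800; T_27,6=26×35770355645907606826362624+70874145319837672677196800=1000903392113435450162625024
r28: T_28,2=27×1554454559147562279567360000+403291461126605635584000000=42373564558110787183902720000; T_28,3=27×2671674589068831403868160000+1554454559147562279567360000=73689668464006010184007680000; T_28,4=27×2761307967193712729035776000+2671674589068831403868160000=77226989703299075087834112000; T_28,5=27×1945067308917524165279692800+2761307967193712729035776000=55278125307966865191587481600; T_28,6=27×1000903392113435450162625024+1945067308917524165279692800=28969458895980281319670568448
r29: T_29,3=28×73689668464006010184007680000+42373564558110787183902720000=2105684281550279072336117760000; T_29,4=28×77226989703299075087834112000+73689668464006010184007680000=2236045380156380112643362816000; T_29,5=28×55278125307966865191587481600+77226989703299075087834112000=1625014498326371300452283596800; T_29,6=28×28969458895980281319670568448+55278125307966865191587481600=866422974395414742142363398144
r30: T_30,4=29×2236045380156380112643362816000+2105684281550279072336117760000=66951000306085302338993639424000; T_30,5=29×1625014498326371300452283596800+2236045380156380112643362816000=49361465831621147825759587123200; T_30,6=29×866422974395414742142363398144+1625014498326371300452283596800=26751280755793398822580822142976
Read c(30,4) = 66951000306085302338993639424000, c(30,5) = 49361465831621147825759587123200, c(30,6) = 26751280755793398822580822142976.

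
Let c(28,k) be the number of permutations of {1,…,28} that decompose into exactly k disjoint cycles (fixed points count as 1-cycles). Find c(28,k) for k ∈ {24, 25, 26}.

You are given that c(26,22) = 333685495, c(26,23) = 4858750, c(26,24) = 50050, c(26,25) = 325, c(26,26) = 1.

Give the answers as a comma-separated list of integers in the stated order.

626334345, 7739550, 67977

row 27: T[27][23]=26·4858750+333685495=460012995  T[27][24]=26·50050+4858750=6160050  T[27][25]=26·325+50050=58500  T[27][26]=26·1+325=351
row 28: T[28][24]=27·6160050+460012995=626334345  T[28][25]=27·58500+6160050=7739550  T[28][26]=27·351+58500=67977
Read c(28,24) = 626334345, c(28,25) = 7739550, c(28,26) = 67977.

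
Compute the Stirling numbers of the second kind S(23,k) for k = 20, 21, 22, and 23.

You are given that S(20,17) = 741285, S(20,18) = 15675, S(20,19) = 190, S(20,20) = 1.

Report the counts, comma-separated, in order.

[21] T[21,18]:18*15675+741285=1023435 · T[21,19]:19*190+15675=19285 · T[21,20]:20*1+190=210 · T[21,21]:21*0+1=1
[22] T[22,19]:19*19285+1023435=1389850 · T[22,20]:20*210+19285=23485 · T[22,21]:21*1+210=231 · T[22,22]:22*0+1=1
[23] T[23,20]:20*23485+1389850=1859550 · T[23,21]:21*231+23485=28336 · T[23,22]:22*1+231=253 · T[23,23]:23*0+1=1
Read S(23,20) = 1859550, S(23,21) = 28336, S(23,22) = 253, S(23,23) = 1.

1859550, 28336, 253, 1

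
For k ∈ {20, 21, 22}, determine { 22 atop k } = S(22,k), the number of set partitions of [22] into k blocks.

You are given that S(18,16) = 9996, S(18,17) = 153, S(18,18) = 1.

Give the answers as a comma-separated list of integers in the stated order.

row 19: T[19][17]=17·153+9996=12597  T[19][18]=18·1+153=171  T[19][19]=19·0+1=1
row 20: T[20][18]=18·171+12597=15675  T[20][19]=19·1+171=190  T[20][20]=20·0+1=1
row 21: T[21][19]=19·190+15675=19285  T[21][20]=20·1+190=210  T[21][21]=21·0+1=1
row 22: T[22][20]=20·210+19285=23485  T[22][21]=21·1+210=231  T[22][22]=22·0+1=1
Read S(22,20) = 23485, S(22,21) = 231, S(22,22) = 1.

23485, 231, 1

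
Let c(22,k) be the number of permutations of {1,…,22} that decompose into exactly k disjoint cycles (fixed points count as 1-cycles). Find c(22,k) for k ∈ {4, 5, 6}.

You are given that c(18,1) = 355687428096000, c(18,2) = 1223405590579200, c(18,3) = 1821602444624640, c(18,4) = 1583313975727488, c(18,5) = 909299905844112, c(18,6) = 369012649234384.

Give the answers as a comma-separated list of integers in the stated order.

284093315901811468800, 181664979520697076096, 83637381699544802976

row 19: T[19][1]=18·355687428096000+0=6402373705728000  T[19][2]=18·1223405590579200+355687428096000=22376988058521600  T[19][3]=18·1821602444624640+1223405590579200=34012249593822720  T[19][4]=18·1583313975727488+1821602444624640=30321254007719424  T[19][5]=18·909299905844112+1583313975727488=17950712280921504  T[19][6]=18·369012649234384+909299905844112=7551527592063024
row 20: T[20][2]=19·22376988058521600+6402373705728000=431565146817638400  T[20][3]=19·34012249593822720+22376988058521600=668609730341153280  T[20][4]=19·30321254007719424+34012249593822720=610116075740491776  T[20][5]=19·17950712280921504+30321254007719424=371384787345228000  T[20][6]=19·7551527592063024+17950712280921504=161429736530118960
row 21: T[21][3]=20·668609730341153280+431565146817638400=13803759753640704000  T[21][4]=20·610116075740491776+668609730341153280=12870931245150988800  T[21][5]=20·371384787345228000+610116075740491776=8037811822645051776  T[21][6]=20·161429736530118960+371384787345228000=3599979517947607200
row 22: T[22][4]=21·12870931245150988800+13803759753640704000=284093315901811468800  T[22][5]=21·8037811822645051776+12870931245150988800=181664979520697076096  T[22][6]=21·3599979517947607200+8037811822645051776=83637381699544802976
Read c(22,4) = 284093315901811468800, c(22,5) = 181664979520697076096, c(22,6) = 83637381699544802976.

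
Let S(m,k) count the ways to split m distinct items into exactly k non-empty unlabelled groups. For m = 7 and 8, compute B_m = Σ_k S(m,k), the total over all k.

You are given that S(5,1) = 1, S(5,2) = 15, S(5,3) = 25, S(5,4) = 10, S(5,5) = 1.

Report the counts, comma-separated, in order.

@6  (6,1):1·1+0→1, (6,2):15·2+1→31, (6,3):25·3+15→90, (6,4):10·4+25→65, (6,5):1·5+10→15, (6,6):0·6+1→1
@7  (7,1):1·1+0→1, (7,2):31·2+1→63, (7,3):90·3+31→301, (7,4):65·4+90→350, (7,5):15·5+65→140, (7,6):1·6+15→21, (7,7):0·7+1→1
@8  (8,1):1·1+0→1, (8,2):63·2+1→127, (8,3):301·3+63→966, (8,4):350·4+301→1701, (8,5):140·5+350→1050, (8,6):21·6+140→266, (8,7):1·7+21→28, (8,8):0·8+1→1
B_7 = ΣS(7,k) = 1+63+301+350+140+21+1 = 877
B_8 = ΣS(8,k) = 1+127+966+1701+1050+266+28+1 = 4140

877, 4140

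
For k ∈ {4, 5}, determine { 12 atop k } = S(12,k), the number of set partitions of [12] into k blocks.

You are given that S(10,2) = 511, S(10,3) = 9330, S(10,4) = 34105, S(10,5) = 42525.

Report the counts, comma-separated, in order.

611501, 1379400

i=11: T(11,3)=511+3·9330=28501 | T(11,4)=9330+4·34105=145750 | T(11,5)=34105+5·42525=246730
i=12: T(12,4)=28501+4·145750=611501 | T(12,5)=145750+5·246730=1379400
Read S(12,4) = 611501, S(12,5) = 1379400.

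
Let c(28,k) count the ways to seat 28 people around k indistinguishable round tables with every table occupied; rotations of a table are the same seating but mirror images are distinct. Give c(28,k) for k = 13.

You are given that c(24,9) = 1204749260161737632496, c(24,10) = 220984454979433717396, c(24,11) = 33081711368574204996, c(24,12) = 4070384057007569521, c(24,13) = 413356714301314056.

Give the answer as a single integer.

[25] T[25,10]:24*220984454979433717396+1204749260161737632496=6508376179668146850000 · T[25,11]:24*33081711368574204996+220984454979433717396=1014945527825214637300 · T[25,12]:24*4070384057007569521+33081711368574204996=130770928736755873500 · T[25,13]:24*413356714301314056+4070384057007569521=13990945200239106865
[26] T[26,11]:25*1014945527825214637300+6508376179668146850000=31882014375298512782500 · T[26,12]:25*130770928736755873500+1014945527825214637300=4284218746244111474800 · T[26,13]:25*13990945200239106865+130770928736755873500=480544558742733545125
[27] T[27,12]:26*4284218746244111474800+31882014375298512782500=143271701777645411127300 · T[27,13]:26*480544558742733545125+4284218746244111474800=16778377273555183648050
[28] T[28,13]:27*16778377273555183648050+143271701777645411127300=596287888163635369624650
Read c(28,13) = 596287888163635369624650.

596287888163635369624650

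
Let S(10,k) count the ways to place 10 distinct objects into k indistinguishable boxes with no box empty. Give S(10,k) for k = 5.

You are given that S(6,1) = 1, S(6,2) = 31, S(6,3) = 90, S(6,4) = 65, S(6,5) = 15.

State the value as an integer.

row 7: T[7][2]=2·31+1=63  T[7][3]=3·90+31=301  T[7][4]=4·65+90=350  T[7][5]=5·15+65=140
row 8: T[8][3]=3·301+63=966  T[8][4]=4·350+301=1701  T[8][5]=5·140+350=1050
row 9: T[9][4]=4·1701+966=7770  T[9][5]=5·1050+1701=6951
row 10: T[10][5]=5·6951+7770=42525
Read S(10,5) = 42525.

42525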